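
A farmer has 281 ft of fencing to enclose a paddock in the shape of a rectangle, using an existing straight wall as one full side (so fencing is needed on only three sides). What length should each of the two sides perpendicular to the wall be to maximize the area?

281/4

Let the sides perpendicular to the wall have length x and the parallel side y, so 2x + y = 281 and the area is A = xy = x(281 − 2x).
A'(x) = 281 − 4x = 0 gives x = 281/4, and A''(x) = −4 < 0 confirms a maximum.
Then y = 281 − 2·281/4 = 281/2 and A = 78961/8.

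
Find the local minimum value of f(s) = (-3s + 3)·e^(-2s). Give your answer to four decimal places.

-0.0747

By the product rule, f'(s) = (6s - 9)·e^(-2s). Since e^(-2s) > 0, the only critical point is s = 3/2.
f''(3/2) has the same sign as 6 > 0, so this is a local minimum.
f(3/2) = (-3/2)·e^(-3) ≈ -0.0747.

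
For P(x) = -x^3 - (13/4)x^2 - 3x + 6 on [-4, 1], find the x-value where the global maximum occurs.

-4

Differentiating, P'(x) = -3x^2 - (13/2)x - 3; which vanishes at x = -3/2 and x = -2/3.
Evaluating at the critical points and endpoints: P(-4) = 30, P(-3/2) = 105/16, P(-2/3) = 185/27, P(1) = -5/4.
The maximum over the interval is 30, attained at x = -4.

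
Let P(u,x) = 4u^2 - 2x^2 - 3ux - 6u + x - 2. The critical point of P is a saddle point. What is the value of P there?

∂P/∂u = 8u - 3x - 6 = 0 and ∂P/∂x = -3u - 4x + 1 = 0, so (u, x) = (27/41, -10/41).
The Hessian has P_{uu} = 8, P_{xx} = -4, P_{ux} = -3, giving D = -41 < 0, so the point is a saddle point.
P(27/41, -10/41) = -168/41.

-168/41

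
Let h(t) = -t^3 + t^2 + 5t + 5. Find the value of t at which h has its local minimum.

Critical points: h'(t) = -3t^2 + 2t + 5 vanishes at t = -1, 5/3.
h''(t) = -6t + 2. h''(-1) = 8 > 0 ⇒ local minimum; h''(5/3) = -8 < 0 ⇒ local maximum.
So the local minimum value is h(-1) = 2.

-1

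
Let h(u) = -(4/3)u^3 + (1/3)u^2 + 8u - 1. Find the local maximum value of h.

h'(u) = -4u^2 + (2/3)u + 8 = 0 at u = -4/3, 3/2.
h''(u) = -8u + 2/3. h''(-4/3) = 34/3 > 0 ⇒ local minimum; h''(3/2) = -34/3 < 0 ⇒ local maximum.
Thus h has its local maximum at u = 3/2, with value 29/4.

29/4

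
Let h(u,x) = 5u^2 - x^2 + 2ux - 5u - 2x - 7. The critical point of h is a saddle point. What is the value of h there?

-193/24

∂h/∂u = 10u + 2x - 5 = 0 and ∂h/∂x = 2u - 2x - 2 = 0, so (u, x) = (7/12, -5/12).
The Hessian has h_{uu} = 10, h_{xx} = -2, h_{ux} = 2, giving D = -24 < 0, so the point is a saddle point.
h(7/12, -5/12) = -193/24.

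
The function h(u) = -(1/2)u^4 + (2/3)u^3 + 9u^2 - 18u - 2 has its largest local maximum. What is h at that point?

149/2

h'(u) = -2u^3 + 2u^2 + 18u - 18 = 0 at u = -3, 1, 3.
Since h''(u) = -6u^2 + 4u + 18, we get h''(-3) = -48 < 0 ⇒ local maximum; h''(1) = 16 > 0 ⇒ local minimum; h''(3) = -24 < 0 ⇒ local maximum.
The largest local maximum is h(-3) = 149/2.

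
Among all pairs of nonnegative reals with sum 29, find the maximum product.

With x + y = 29, the product is P(x) = x(29 − x).
P'(x) = 29 − 2x = 0 gives x = 29/2; P'' = −2 < 0, so this is the maximum.
P = 29/2·29/2 = 841/4.

841/4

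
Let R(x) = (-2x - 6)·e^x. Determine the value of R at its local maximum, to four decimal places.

By the product rule, R'(x) = (-2x - 8)·e^x. Since e^x > 0, the only critical point is x = -4.
R''(-4) has the same sign as -2 < 0, so this is a local maximum.
R(-4) = (2)·e^(-4) ≈ 0.0366.

0.0366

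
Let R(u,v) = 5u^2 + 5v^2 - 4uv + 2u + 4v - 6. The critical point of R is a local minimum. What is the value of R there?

∂R/∂u = 10u - 4v + 2 = 0 and ∂R/∂v = -4u + 10v + 4 = 0, so (u, v) = (-3/7, -4/7).
The Hessian has R_{uu} = 10, R_{vv} = 10, R_{uv} = -4, giving D = 84 > 0 with R_{uu} > 0, so the point is a local minimum.
R(-3/7, -4/7) = -53/7.

-53/7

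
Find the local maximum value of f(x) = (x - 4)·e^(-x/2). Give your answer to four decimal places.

By the product rule, f'(x) = (-(1/2)x + 3)·e^(-x/2). Since e^(-x/2) > 0, the only critical point is x = 6.
f''(6) has the same sign as -1/2 < 0, so this is a local maximum.
f(6) = (2)·e^(-3) ≈ 0.0996.

0.0996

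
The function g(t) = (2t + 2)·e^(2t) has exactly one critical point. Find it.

By the product rule, g'(t) = (4t + 6)·e^(2t). Since e^(2t) > 0, the only critical point is t = -3/2.
g''(-3/2) has the same sign as 4 > 0, so this is a local minimum.
g(-3/2) = (-1)·e^(-3) ≈ -0.0498.

-3/2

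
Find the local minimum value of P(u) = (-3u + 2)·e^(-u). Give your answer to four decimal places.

-0.5666

By the product rule, P'(u) = (3u - 5)·e^(-u). Since e^(-u) > 0, the only critical point is u = 5/3.
P''(5/3) has the same sign as 3 > 0, so this is a local minimum.
P(5/3) = (-3)·e^(-5/3) ≈ -0.5666.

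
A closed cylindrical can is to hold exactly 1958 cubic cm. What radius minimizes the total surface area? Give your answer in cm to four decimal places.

With radius r and height h, πr²h = 1958 so h = 1958/(πr²), and S(r) = 2πr² + 2πrh = 2πr² + 2·1958/r.
S'(r) = 4πr − 2·1958/r² = 0 ⇒ r³ = 1958/(2π), so r ≈ 6.7797 and h = 2r ≈ 13.5594.
S''(r) = 4π + 4·1958/r³ > 0, so this is the minimum; S ≈ 866.4091.

6.7797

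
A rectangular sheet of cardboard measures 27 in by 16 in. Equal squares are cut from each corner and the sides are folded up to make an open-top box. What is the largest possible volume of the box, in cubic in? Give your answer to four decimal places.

With cut size x, the volume is V(x) = x(27 − 2x)(16 − 2x) for 0 < x < 8.
V'(x) = 12x^2 − 172x + 432. Setting V'(x) = 0 gives x ≈ 3.2473 (the root in (0, 8)).
V''(x) = 24x − 172 is negative there, so this is the maximum; V ≈ 632.9378.

632.9378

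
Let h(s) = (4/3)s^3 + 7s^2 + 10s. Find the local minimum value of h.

Critical points: h'(s) = 4s^2 + 14s + 10 vanishes at s = -5/2, -1.
Second-derivative test with h''(s) = 8s + 14: h''(-5/2) = -6 < 0 ⇒ local maximum; h''(-1) = 6 > 0 ⇒ local minimum.
Thus h has its local minimum at s = -1, with value -13/3.

-13/3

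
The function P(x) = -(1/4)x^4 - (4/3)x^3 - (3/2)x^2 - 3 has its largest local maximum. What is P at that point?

Critical points: P'(x) = -x^3 - 4x^2 - 3x vanishes at x = -3, -1, 0.
Second-derivative test with P''(x) = -3x^2 - 8x - 3: P''(-3) = -6 < 0 ⇒ local maximum; P''(-1) = 2 > 0 ⇒ local minimum; P''(0) = -3 < 0 ⇒ local maximum.
Thus P has its largest local maximum at x = -3, with value -3/4.

-3/4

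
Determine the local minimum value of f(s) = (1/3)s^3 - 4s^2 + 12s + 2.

2

Critical points: f'(s) = s^2 - 8s + 12 vanishes at s = 2, 6.
Since f''(s) = 2s - 8, we get f''(2) = -4 < 0 ⇒ local maximum; f''(6) = 4 > 0 ⇒ local minimum.
Thus f has its local minimum at s = 6, with value 2.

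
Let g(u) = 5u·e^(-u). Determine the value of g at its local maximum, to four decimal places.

g'(u) = 5·e^(-u) + (5u)·(-1)·e^(-u) = (-5u + 5)·e^(-u). Since e^(-u) > 0, the only critical point is u = 1.
g''(1) has the same sign as -5 < 0, so this is a local maximum.
g(1) = (5)·e^(-1) ≈ 1.8394.

1.8394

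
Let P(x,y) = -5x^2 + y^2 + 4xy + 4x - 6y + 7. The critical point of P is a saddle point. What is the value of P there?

∂P/∂x = -10x + 4y + 4 = 0 and ∂P/∂y = 4x + 2y - 6 = 0, so (x, y) = (8/9, 11/9).
The Hessian has P_{xx} = -10, P_{yy} = 2, P_{xy} = 4, giving D = -36 < 0, so the point is a saddle point.
P(8/9, 11/9) = 46/9.

46/9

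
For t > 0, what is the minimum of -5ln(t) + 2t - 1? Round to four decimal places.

f'(t) = -5/t + 2 = 0 gives t = 5/2.
f''(t) = 5/t², which is positive for t > 0, so this is a local minimum.
f(5/2) = -5·ln(5/2) + 5 - 1 ≈ -0.5815.

-0.5815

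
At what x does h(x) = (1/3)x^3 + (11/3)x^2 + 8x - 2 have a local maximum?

h'(x) = x^2 + (22/3)x + 8 = 0 at x = -6, -4/3.
h''(x) = 2x + 22/3. h''(-6) = -14/3 < 0 ⇒ local maximum; h''(-4/3) = 14/3 > 0 ⇒ local minimum.
So the local maximum value is h(-6) = 10.

-6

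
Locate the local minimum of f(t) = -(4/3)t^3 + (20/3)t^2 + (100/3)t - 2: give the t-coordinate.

-5/3

f'(t) = -4t^2 + (40/3)t + 100/3 = 0 at t = -5/3, 5.
Second-derivative test with f''(t) = -8t + 40/3: f''(-5/3) = 80/3 > 0 ⇒ local minimum; f''(5) = -80/3 < 0 ⇒ local maximum.
So the local minimum value is f(-5/3) = -2662/81.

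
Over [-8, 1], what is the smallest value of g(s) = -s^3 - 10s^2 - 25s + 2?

Differentiating, g'(s) = -3s^2 - 20s - 25; which vanishes at s = -5 and s = -5/3.
Evaluating at the critical points and endpoints: g(-8) = 74,  g(-5) = 2,  g(-5/3) = 554/27,  g(1) = -34.
Hence the absolute minimum is -34 at s = 1.

-34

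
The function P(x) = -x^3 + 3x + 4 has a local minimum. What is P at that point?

2

Critical points: P'(x) = -3x^2 + 3 vanishes at x = -1, 1.
Second-derivative test with P''(x) = -6x: P''(-1) = 6 > 0 ⇒ local minimum; P''(1) = -6 < 0 ⇒ local maximum.
Thus P has its local minimum at x = -1, with value 2.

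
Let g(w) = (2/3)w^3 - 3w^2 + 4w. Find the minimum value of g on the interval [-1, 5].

The derivative is 2w^2 - 6w + 4, which vanishes at w = 1 and w = 2.
Evaluating at the critical points and endpoints: g(-1) = -23/3, g(1) = 5/3, g(2) = 4/3, g(5) = 85/3.
Hence the absolute minimum is -23/3 at w = -1.

-23/3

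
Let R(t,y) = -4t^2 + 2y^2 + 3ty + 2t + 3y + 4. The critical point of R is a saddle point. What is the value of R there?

118/41

∂R/∂t = -8t + 3y + 2 = 0 and ∂R/∂y = 3t + 4y + 3 = 0, so (t, y) = (-1/41, -30/41).
The Hessian has R_{tt} = -8, R_{yy} = 4, R_{ty} = 3, giving D = -41 < 0, so the point is a saddle point.
R(-1/41, -30/41) = 118/41.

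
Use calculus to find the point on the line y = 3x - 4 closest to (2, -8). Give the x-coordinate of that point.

-1

Minimize D(x)^2 = (x - 2)^2 + (3x + 4)^2.
d/dx[D^2] = 2(x - 2) + 2·3·(3x + 4) = 0 ⇒ x = -1.
Then y = -7 and the distance is √(10) ≈ 3.1623.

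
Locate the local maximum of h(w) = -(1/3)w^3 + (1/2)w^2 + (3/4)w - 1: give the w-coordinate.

3/2

h'(w) = -w^2 + w + 3/4 = 0 at w = -1/2, 3/2.
Second-derivative test with h''(w) = -2w + 1: h''(-1/2) = 2 > 0 ⇒ local minimum; h''(3/2) = -2 < 0 ⇒ local maximum.
Thus h has its local maximum at w = 3/2, with value 1/8.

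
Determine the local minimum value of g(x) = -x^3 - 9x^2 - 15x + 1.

Critical points: g'(x) = -3x^2 - 18x - 15 vanishes at x = -5, -1.
g''(x) = -6x - 18. g''(-5) = 12 > 0 ⇒ local minimum; g''(-1) = -12 < 0 ⇒ local maximum.
Thus g has its local minimum at x = -5, with value -24.

-24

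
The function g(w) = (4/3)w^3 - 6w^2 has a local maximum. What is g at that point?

0

g'(w) = 4w^2 - 12w. Setting g'(w) = 0 gives w ∈ {0, 3}.
Second-derivative test with g''(w) = 8w - 12: g''(0) = -12 < 0 ⇒ local maximum; g''(3) = 12 > 0 ⇒ local minimum.
So the local maximum value is g(0) = 0.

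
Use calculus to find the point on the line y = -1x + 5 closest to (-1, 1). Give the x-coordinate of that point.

Minimize D(x)^2 = (x + 1)^2 + (-x + 4)^2.
d/dx[D^2] = 2(x + 1) + 2·(-1)·(-x + 4) = 0 ⇒ x = 3/2.
Then y = 7/2 and the distance is √(25/2) ≈ 3.5355.

3/2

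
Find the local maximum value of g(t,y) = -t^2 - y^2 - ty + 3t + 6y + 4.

13

∂g/∂t = -2t - y + 3 = 0 and ∂g/∂y = -t - 2y + 6 = 0, so (t, y) = (0, 3).
The Hessian has g_{tt} = -2, g_{yy} = -2, g_{ty} = -1, giving D = 3 > 0 with g_{tt} < 0, so the point is a local maximum.
g(0, 3) = 13.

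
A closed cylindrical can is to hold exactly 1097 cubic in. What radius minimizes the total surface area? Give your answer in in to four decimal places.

With radius r and height h, πr²h = 1097 so h = 1097/(πr²), and S(r) = 2πr² + 2πrh = 2πr² + 2·1097/r.
S'(r) = 4πr − 2·1097/r² = 0 ⇒ r³ = 1097/(2π), so r ≈ 5.5891 and h = 2r ≈ 11.1782.
S''(r) = 4π + 4·1097/r³ > 0, so this is the minimum; S ≈ 588.8242.

5.5891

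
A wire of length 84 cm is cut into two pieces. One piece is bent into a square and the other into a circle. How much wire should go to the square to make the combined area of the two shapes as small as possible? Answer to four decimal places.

Let x be the length used for the square. Square side x/4; circle radius (84−x)/(2π).
A(x) = (x/4)² + π·((84−x)/(2π))² = x²/16 + (84−x)²/(4π) for 0 ≤ x ≤ 84. A'(x) = x/8 − (84−x)/(2π) = 0 gives x = 4·84/(π+4) ≈ 47.0483.
A'' = 1/8 + 1/(2π) > 0, so this gives the minimum combined area; x ≈ 47.0483 cm to the square.

47.0483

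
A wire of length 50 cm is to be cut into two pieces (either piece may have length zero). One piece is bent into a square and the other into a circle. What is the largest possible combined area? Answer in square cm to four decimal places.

Let x be the length used for the square. Square side x/4; circle radius (50−x)/(2π).
A(x) = (x/4)² + π·((50−x)/(2π))² = x²/16 + (50−x)²/(4π) for 0 ≤ x ≤ 50. A'(x) = x/8 − (50−x)/(2π) = 0 gives x = 4·50/(π+4) ≈ 28.0050.
A'' > 0, so the interior critical point is a minimum; the maximum is at an endpoint. A(0) = 198.9437 and A(50) = 156.2500, so the largest area is 198.9437.

198.9437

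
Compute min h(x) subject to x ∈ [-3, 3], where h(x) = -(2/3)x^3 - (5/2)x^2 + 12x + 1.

-79/2

The derivative is -2x^2 - 5x + 12, whose only zero in [-3, 3] is x = 3/2.
Candidates: h(-3) = -79/2, h(3/2) = 89/8, h(3) = -7/2.
The minimum over the interval is -79/2, attained at x = -3.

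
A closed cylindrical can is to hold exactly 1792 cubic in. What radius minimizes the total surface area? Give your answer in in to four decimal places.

6.5824

With radius r and height h, πr²h = 1792 so h = 1792/(πr²), and S(r) = 2πr² + 2πrh = 2πr² + 2·1792/r.
S'(r) = 4πr − 2·1792/r² = 0 ⇒ r³ = 1792/(2π), so r ≈ 6.5824 and h = 2r ≈ 13.1649.
S''(r) = 4π + 4·1792/r³ > 0, so this is the minimum; S ≈ 816.7200.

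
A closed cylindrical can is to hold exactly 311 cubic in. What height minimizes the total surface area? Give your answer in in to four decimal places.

7.3433

With radius r and height h, πr²h = 311 so h = 311/(πr²), and S(r) = 2πr² + 2πrh = 2πr² + 2·311/r.
S'(r) = 4πr − 2·311/r² = 0 ⇒ r³ = 311/(2π), so r ≈ 3.6716 and h = 2r ≈ 7.3433.
S''(r) = 4π + 4·311/r³ > 0, so this is the minimum; S ≈ 254.1098.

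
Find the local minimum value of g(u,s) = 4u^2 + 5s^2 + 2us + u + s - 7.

-539/76

∂g/∂u = 8u + 2s + 1 = 0 and ∂g/∂s = 2u + 10s + 1 = 0, so (u, s) = (-2/19, -3/38).
The Hessian has g_{uu} = 8, g_{ss} = 10, g_{us} = 2, giving D = 76 > 0 with g_{uu} > 0, so the point is a local minimum.
g(-2/19, -3/38) = -539/76.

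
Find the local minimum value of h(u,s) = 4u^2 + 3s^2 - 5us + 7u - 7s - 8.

∂h/∂u = 8u - 5s + 7 = 0 and ∂h/∂s = -5u + 6s - 7 = 0, so (u, s) = (-7/23, 21/23).
The Hessian has h_{uu} = 8, h_{ss} = 6, h_{us} = -5, giving D = 23 > 0 with h_{uu} > 0, so the point is a local minimum.
h(-7/23, 21/23) = -282/23.

-282/23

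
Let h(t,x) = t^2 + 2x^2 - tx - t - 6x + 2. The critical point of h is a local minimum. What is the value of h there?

-30/7

∂h/∂t = 2t - x - 1 = 0 and ∂h/∂x = -t + 4x - 6 = 0, so (t, x) = (10/7, 13/7).
The Hessian has h_{tt} = 2, h_{xx} = 4, h_{tx} = -1, giving D = 7 > 0 with h_{tt} > 0, so the point is a local minimum.
h(10/7, 13/7) = -30/7.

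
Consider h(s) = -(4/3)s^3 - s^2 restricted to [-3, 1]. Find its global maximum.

27

h'(s) = -4s^2 - 2s, which vanishes at s = -1/2 and s = 0.
Evaluating at the critical points and endpoints: h(-3) = 27, h(-1/2) = -1/12, h(0) = 0, h(1) = -7/3.
So the maximum is h(-3) = 27.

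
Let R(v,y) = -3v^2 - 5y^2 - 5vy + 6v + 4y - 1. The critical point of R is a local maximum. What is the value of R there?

73/35

∂R/∂v = -6v - 5y + 6 = 0 and ∂R/∂y = -5v - 10y + 4 = 0, so (v, y) = (8/7, -6/35).
The Hessian has R_{vv} = -6, R_{yy} = -10, R_{vy} = -5, giving D = 35 > 0 with R_{vv} < 0, so the point is a local maximum.
R(8/7, -6/35) = 73/35.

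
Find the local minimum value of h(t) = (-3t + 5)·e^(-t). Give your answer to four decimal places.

-0.2085

By the product rule, h'(t) = (3t - 8)·e^(-t). Since e^(-t) > 0, the only critical point is t = 8/3.
h''(8/3) has the same sign as 3 > 0, so this is a local minimum.
h(8/3) = (-3)·e^(-8/3) ≈ -0.2085.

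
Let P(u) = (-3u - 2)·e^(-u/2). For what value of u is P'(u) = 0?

P'(u) = (-3)·e^(-u/2) + (-3u - 2)·(-1/2)·e^(-u/2) = ((3/2)u - 2)·e^(-u/2). Since e^(-u/2) > 0, the only critical point is u = 4/3.
P''(4/3) has the same sign as 3/2 > 0, so this is a local minimum.
P(4/3) = (-6)·e^(-2/3) ≈ -3.0805.

4/3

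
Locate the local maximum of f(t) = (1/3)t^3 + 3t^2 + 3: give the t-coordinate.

-6

f'(t) = t^2 + 6t = 0 at t = -6, 0.
Second-derivative test with f''(t) = 2t + 6: f''(-6) = -6 < 0 ⇒ local maximum; f''(0) = 6 > 0 ⇒ local minimum.
Thus f has its local maximum at t = -6, with value 39.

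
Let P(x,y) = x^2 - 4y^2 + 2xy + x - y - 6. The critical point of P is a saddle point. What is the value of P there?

-121/20

∂P/∂x = 2x + 2y + 1 = 0 and ∂P/∂y = 2x - 8y - 1 = 0, so (x, y) = (-3/10, -1/5).
The Hessian has P_{xx} = 2, P_{yy} = -8, P_{xy} = 2, giving D = -20 < 0, so the point is a saddle point.
P(-3/10, -1/5) = -121/20.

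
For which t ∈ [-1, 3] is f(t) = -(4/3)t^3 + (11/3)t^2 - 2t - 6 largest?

f'(t) = -4t^2 + (22/3)t - 2, which vanishes at t = 1/3 and t = 3/2.
Evaluating at the critical points and endpoints: f(-1) = 1,  f(1/3) = -511/81,  f(3/2) = -21/4,  f(3) = -15.
Hence the absolute maximum is 1 at t = -1.

-1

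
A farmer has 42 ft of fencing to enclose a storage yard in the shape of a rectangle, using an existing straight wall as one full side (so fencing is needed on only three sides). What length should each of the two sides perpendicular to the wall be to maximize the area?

Let the sides perpendicular to the wall have length x and the parallel side y, so 2x + y = 42 and the area is A = xy = x(42 − 2x).
A'(x) = 42 − 4x = 0 gives x = 21/2, and A''(x) = −4 < 0 confirms a maximum.
Then y = 42 − 2·21/2 = 21 and A = 441/2.

21/2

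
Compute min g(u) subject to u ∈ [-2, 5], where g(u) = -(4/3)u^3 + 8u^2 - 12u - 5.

-95/3

g'(u) = -4u^2 + 16u - 12, which vanishes at u = 1 and u = 3.
Compare values at every candidate in [-2, 5]: g(-2) = 185/3, g(1) = -31/3, g(3) = -5, g(5) = -95/3.
So the minimum is g(5) = -95/3.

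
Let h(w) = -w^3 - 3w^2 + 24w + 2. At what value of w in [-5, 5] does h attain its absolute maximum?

h'(w) = -3w^2 - 6w + 24, which vanishes at w = -4 and w = 2.
Compare values at every candidate in [-5, 5]: h(-5) = -68,  h(-4) = -78,  h(2) = 30,  h(5) = -78.
Hence the absolute maximum is 30 at w = 2.

2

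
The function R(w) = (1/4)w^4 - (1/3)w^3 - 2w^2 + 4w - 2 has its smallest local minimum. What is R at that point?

-34/3

Critical points: R'(w) = w^3 - w^2 - 4w + 4 vanishes at w = -2, 1, 2.
Second-derivative test with R''(w) = 3w^2 - 2w - 4: R''(-2) = 12 > 0 ⇒ local minimum; R''(1) = -3 < 0 ⇒ local maximum; R''(2) = 4 > 0 ⇒ local minimum.
So the smallest local minimum value is R(-2) = -34/3.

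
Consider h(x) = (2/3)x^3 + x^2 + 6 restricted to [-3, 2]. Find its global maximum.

The derivative is 2x^2 + 2x, which vanishes at x = -1 and x = 0.
Candidates: h(-3) = -3, h(-1) = 19/3, h(0) = 6, h(2) = 46/3.
So the maximum is h(2) = 46/3.

46/3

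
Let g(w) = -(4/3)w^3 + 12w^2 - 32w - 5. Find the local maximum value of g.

Critical points: g'(w) = -4w^2 + 24w - 32 vanishes at w = 2, 4.
Second-derivative test with g''(w) = -8w + 24: g''(2) = 8 > 0 ⇒ local minimum; g''(4) = -8 < 0 ⇒ local maximum.
The local maximum is g(4) = -79/3.

-79/3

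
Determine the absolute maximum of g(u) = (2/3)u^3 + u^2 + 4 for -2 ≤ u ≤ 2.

g'(u) = 2u^2 + 2u, which vanishes at u = -1 and u = 0.
Evaluating at the critical points and endpoints: g(-2) = 8/3, g(-1) = 13/3, g(0) = 4, g(2) = 40/3.
So the maximum is g(2) = 40/3.

40/3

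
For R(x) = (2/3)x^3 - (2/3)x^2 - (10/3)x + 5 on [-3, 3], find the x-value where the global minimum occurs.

R'(x) = 2x^2 - (4/3)x - 10/3, which vanishes at x = -1 and x = 5/3.
Candidates: R(-3) = -9,  R(-1) = 7,  R(5/3) = 55/81,  R(3) = 7.
The minimum over the interval is -9, attained at x = -3.

-3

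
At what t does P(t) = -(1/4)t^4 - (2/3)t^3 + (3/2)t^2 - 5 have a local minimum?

0

Critical points: P'(t) = -t^3 - 2t^2 + 3t vanishes at t = -3, 0, 1.
Second-derivative test with P''(t) = -3t^2 - 4t + 3: P''(-3) = -12 < 0 ⇒ local maximum; P''(0) = 3 > 0 ⇒ local minimum; P''(1) = -4 < 0 ⇒ local maximum.
The local minimum is P(0) = -5.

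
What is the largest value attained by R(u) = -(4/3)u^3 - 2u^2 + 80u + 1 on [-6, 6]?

R'(u) = -4u^2 - 4u + 80, which vanishes at u = -5 and u = 4.
Compare values at every candidate in [-6, 6]: R(-6) = -263; R(-5) = -847/3; R(4) = 611/3; R(6) = 121.
Hence the absolute maximum is 611/3 at u = 4.

611/3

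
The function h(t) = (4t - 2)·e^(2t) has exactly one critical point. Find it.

0

By the product rule, h'(t) = (8t)·e^(2t). Since e^(2t) > 0, the only critical point is t = 0.
h''(0) has the same sign as 8 > 0, so this is a local minimum.
h(0) = (-2)·e^(0) ≈ -2.0000.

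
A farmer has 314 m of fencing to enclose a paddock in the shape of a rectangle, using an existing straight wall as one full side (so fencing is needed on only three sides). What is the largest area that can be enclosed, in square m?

Let the sides perpendicular to the wall have length x and the parallel side y, so 2x + y = 314 and the area is A = xy = x(314 − 2x).
A'(x) = 314 − 4x = 0 gives x = 157/2, and A''(x) = −4 < 0 confirms a maximum.
Then y = 314 − 2·157/2 = 157 and A = 24649/2.

24649/2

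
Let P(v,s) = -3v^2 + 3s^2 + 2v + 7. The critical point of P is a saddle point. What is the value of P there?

∂P/∂v = -6v + 2 = 0 and ∂P/∂s = 6s = 0, so (v, s) = (1/3, 0).
The Hessian has P_{vv} = -6, P_{ss} = 6, P_{vs} = 0, giving D = -36 < 0, so the point is a saddle point.
P(1/3, 0) = 22/3.

22/3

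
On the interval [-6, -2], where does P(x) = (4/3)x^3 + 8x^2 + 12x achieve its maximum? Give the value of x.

-3

P'(x) = 4x^2 + 16x + 12, whose only zero in [-6, -2] is x = -3.
Compare values at every candidate in [-6, -2]: P(-6) = -72; P(-3) = 0; P(-2) = -8/3.
Hence the absolute maximum is 0 at x = -3.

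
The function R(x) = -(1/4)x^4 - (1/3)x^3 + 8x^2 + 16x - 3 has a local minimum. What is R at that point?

-131/12

R'(x) = -x^3 - x^2 + 16x + 16 = 0 at x = -4, -1, 4.
R''(x) = -3x^2 - 2x + 16. R''(-4) = -24 < 0 ⇒ local maximum; R''(-1) = 15 > 0 ⇒ local minimum; R''(4) = -40 < 0 ⇒ local maximum.
The local minimum is R(-1) = -131/12.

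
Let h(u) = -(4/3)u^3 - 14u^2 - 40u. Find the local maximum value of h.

104/3

h'(u) = -4u^2 - 28u - 40 = 0 at u = -5, -2.
h''(u) = -8u - 28. h''(-5) = 12 > 0 ⇒ local minimum; h''(-2) = -12 < 0 ⇒ local maximum.
The local maximum is h(-2) = 104/3.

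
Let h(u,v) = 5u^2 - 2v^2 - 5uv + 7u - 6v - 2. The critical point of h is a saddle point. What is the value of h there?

-258/65

∂h/∂u = 10u - 5v + 7 = 0 and ∂h/∂v = -5u - 4v - 6 = 0, so (u, v) = (-58/65, -5/13).
The Hessian has h_{uu} = 10, h_{vv} = -4, h_{uv} = -5, giving D = -65 < 0, so the point is a saddle point.
h(-58/65, -5/13) = -258/65.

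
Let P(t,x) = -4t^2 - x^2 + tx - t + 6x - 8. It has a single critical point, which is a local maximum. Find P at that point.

19/15

∂P/∂t = -8t + x - 1 = 0 and ∂P/∂x = t - 2x + 6 = 0, so (t, x) = (4/15, 47/15).
The Hessian has P_{tt} = -8, P_{xx} = -2, P_{tx} = 1, giving D = 15 > 0 with P_{tt} < 0, so the point is a local maximum.
P(4/15, 47/15) = 19/15.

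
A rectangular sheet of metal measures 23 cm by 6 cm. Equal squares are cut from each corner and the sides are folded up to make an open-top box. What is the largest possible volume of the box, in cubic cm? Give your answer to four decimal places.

With cut size x, the volume is V(x) = x(23 − 2x)(6 − 2x) for 0 < x < 3.
V'(x) = 12x^2 − 116x + 138. Setting V'(x) = 0 gives x ≈ 1.3893 (the root in (0, 3)).
V''(x) = 24x − 116 is negative there, so this is the maximum; V ≈ 90.5007.

90.5007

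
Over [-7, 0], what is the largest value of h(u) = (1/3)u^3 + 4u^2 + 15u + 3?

3

Differentiating, h'(u) = u^2 + 8u + 15; which vanishes at u = -5 and u = -3.
Evaluating at the critical points and endpoints: h(-7) = -61/3; h(-5) = -41/3; h(-3) = -15; h(0) = 3.
So the maximum is h(0) = 3.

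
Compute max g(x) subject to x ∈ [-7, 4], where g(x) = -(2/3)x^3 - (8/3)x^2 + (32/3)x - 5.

g'(x) = -2x^2 - (16/3)x + 32/3, which vanishes at x = -4 and x = 4/3.
Candidates: g(-7) = 55/3,  g(-4) = -143/3,  g(4/3) = 235/81,  g(4) = -143/3.
So the maximum is g(-7) = 55/3.

55/3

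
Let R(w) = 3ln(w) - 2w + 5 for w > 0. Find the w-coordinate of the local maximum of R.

R'(w) = 3/w − 2 = 0 gives w = 3/2.
R''(w) = -3/w², which is negative for w > 0, so this is a local maximum.
R(3/2) = 3·ln(3/2) - 3 + 5 ≈ 3.2164.

3/2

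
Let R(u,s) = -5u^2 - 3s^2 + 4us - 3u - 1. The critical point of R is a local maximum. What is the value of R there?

-17/44

∂R/∂u = -10u + 4s - 3 = 0 and ∂R/∂s = 4u - 6s = 0, so (u, s) = (-9/22, -3/11).
The Hessian has R_{uu} = -10, R_{ss} = -6, R_{us} = 4, giving D = 44 > 0 with R_{uu} < 0, so the point is a local maximum.
R(-9/22, -3/11) = -17/44.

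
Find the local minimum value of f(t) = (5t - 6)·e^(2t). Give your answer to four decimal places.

-10.1380

Differentiating with the product rule gives f'(t) = (10t - 7)·e^(2t). Since e^(2t) > 0, the only critical point is t = 7/10.
f''(7/10) has the same sign as 10 > 0, so this is a local minimum.
f(7/10) = (-5/2)·e^(7/5) ≈ -10.1380.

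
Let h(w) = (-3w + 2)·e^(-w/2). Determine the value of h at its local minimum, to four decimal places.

-1.5816

By the product rule, h'(w) = ((3/2)w - 4)·e^(-w/2). Since e^(-w/2) > 0, the only critical point is w = 8/3.
h''(8/3) has the same sign as 3/2 > 0, so this is a local minimum.
h(8/3) = (-6)·e^(-4/3) ≈ -1.5816.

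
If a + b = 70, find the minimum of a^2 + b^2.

With a + b = 70, a^2 + b^2 = a^2 + (70 − a)^2.
The derivative 2a − 2(70 − a) = 4a − 140 vanishes at a = 35; second derivative 4 > 0, a minimum.
The minimum is 2·(35)^2 = 2450.

2450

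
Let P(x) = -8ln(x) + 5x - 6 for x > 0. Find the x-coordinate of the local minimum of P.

8/5

P'(x) = -8/x + 5 = 0 gives x = 8/5.
P''(x) = 8/x², which is positive for x > 0, so this is a local minimum.
P(8/5) = -8·ln(8/5) + 8 - 6 ≈ -1.7600.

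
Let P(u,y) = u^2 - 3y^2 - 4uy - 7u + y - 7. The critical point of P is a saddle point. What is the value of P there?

-185/14

∂P/∂u = 2u - 4y - 7 = 0 and ∂P/∂y = -4u - 6y + 1 = 0, so (u, y) = (23/14, -13/14).
The Hessian has P_{uu} = 2, P_{yy} = -6, P_{uy} = -4, giving D = -28 < 0, so the point is a saddle point.
P(23/14, -13/14) = -185/14.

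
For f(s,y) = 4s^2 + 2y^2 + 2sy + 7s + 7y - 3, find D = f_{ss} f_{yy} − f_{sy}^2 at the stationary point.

∂f/∂s = 8s + 2y + 7 = 0 and ∂f/∂y = 2s + 4y + 7 = 0, so (s, y) = (-1/2, -3/2).
The Hessian has f_{ss} = 8, f_{yy} = 4, f_{sy} = 2, giving D = 28 > 0 with f_{ss} > 0, so the point is a local minimum.
D = (8)·(4) − (2)^2 = 28.

28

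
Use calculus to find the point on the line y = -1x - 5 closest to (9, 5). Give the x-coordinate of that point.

-1/2

Minimize D(x)^2 = (x - 9)^2 + (-x - 10)^2.
d/dx[D^2] = 2(x - 9) + 2·(-1)·(-x - 10) = 0 ⇒ x = -1/2.
Then y = -9/2 and the distance is √(361/2) ≈ 13.4350.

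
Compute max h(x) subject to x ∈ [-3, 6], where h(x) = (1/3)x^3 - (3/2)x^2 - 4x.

h'(x) = x^2 - 3x - 4, which vanishes at x = -1 and x = 4.
Compare values at every candidate in [-3, 6]: h(-3) = -21/2, h(-1) = 13/6, h(4) = -56/3, h(6) = -6.
Hence the absolute maximum is 13/6 at x = -1.

13/6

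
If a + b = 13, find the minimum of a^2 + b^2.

169/2

With a + b = 13, a^2 + b^2 = a^2 + (13 − a)^2.
The derivative 2a − 2(13 − a) = 4a − 26 vanishes at a = 13/2; second derivative 4 > 0, a minimum.
The minimum is 2·(13/2)^2 = 169/2.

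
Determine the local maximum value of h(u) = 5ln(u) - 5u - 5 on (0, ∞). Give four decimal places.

-10.0000

h'(u) = 5/u − 5 = 0 gives u = 1.
h''(u) = -5/u², which is negative for u > 0, so this is a local maximum.
h(1) = 5·ln(1) - 5 - 5 ≈ -10.0000.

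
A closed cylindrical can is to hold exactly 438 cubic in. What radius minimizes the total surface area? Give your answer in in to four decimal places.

With radius r and height h, πr²h = 438 so h = 438/(πr²), and S(r) = 2πr² + 2πrh = 2πr² + 2·438/r.
S'(r) = 4πr − 2·438/r² = 0 ⇒ r³ = 438/(2π), so r ≈ 4.1156 and h = 2r ≈ 8.2312.
S''(r) = 4π + 4·438/r³ > 0, so this is the minimum; S ≈ 319.2743.

4.1156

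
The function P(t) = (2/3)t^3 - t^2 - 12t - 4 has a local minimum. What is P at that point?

P'(t) = 2t^2 - 2t - 12. Setting P'(t) = 0 gives t ∈ {-2, 3}.
Second-derivative test with P''(t) = 4t - 2: P''(-2) = -10 < 0 ⇒ local maximum; P''(3) = 10 > 0 ⇒ local minimum.
So the local minimum value is P(3) = -31.

-31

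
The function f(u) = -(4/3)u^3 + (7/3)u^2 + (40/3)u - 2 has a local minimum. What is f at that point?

-1010/81

Critical points: f'(u) = -4u^2 + (14/3)u + 40/3 vanishes at u = -4/3, 5/2.
Second-derivative test with f''(u) = -8u + 14/3: f''(-4/3) = 46/3 > 0 ⇒ local minimum; f''(5/2) = -46/3 < 0 ⇒ local maximum.
Thus f has its local minimum at u = -4/3, with value -1010/81.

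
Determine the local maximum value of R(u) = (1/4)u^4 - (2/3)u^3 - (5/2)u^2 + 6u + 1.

R'(u) = u^3 - 2u^2 - 5u + 6. Setting R'(u) = 0 gives u ∈ {-2, 1, 3}.
Second-derivative test with R''(u) = 3u^2 - 4u - 5: R''(-2) = 15 > 0 ⇒ local minimum; R''(1) = -6 < 0 ⇒ local maximum; R''(3) = 10 > 0 ⇒ local minimum.
Thus R has its local maximum at u = 1, with value 49/12.

49/12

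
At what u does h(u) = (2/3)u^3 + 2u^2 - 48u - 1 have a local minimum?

h'(u) = 2u^2 + 4u - 48. Setting h'(u) = 0 gives u ∈ {-6, 4}.
h''(u) = 4u + 4. h''(-6) = -20 < 0 ⇒ local maximum; h''(4) = 20 > 0 ⇒ local minimum.
The local minimum is h(4) = -355/3.

4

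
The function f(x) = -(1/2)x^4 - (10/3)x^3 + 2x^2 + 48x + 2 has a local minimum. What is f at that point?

-149/2

Critical points: f'(x) = -2x^3 - 10x^2 + 4x + 48 vanishes at x = -4, -3, 2.
Second-derivative test with f''(x) = -6x^2 - 20x + 4: f''(-4) = -12 < 0 ⇒ local maximum; f''(-3) = 10 > 0 ⇒ local minimum; f''(2) = -60 < 0 ⇒ local maximum.
Thus f has its local minimum at x = -3, with value -149/2.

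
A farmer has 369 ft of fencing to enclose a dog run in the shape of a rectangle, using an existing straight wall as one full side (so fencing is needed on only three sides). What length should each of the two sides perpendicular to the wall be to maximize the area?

369/4

Let the sides perpendicular to the wall have length x and the parallel side y, so 2x + y = 369 and the area is A = xy = x(369 − 2x).
A'(x) = 369 − 4x = 0 gives x = 369/4, and A''(x) = −4 < 0 confirms a maximum.
Then y = 369 − 2·369/4 = 369/2 and A = 136161/8.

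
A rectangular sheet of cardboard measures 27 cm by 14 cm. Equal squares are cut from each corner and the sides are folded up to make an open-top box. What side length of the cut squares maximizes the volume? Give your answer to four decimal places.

2.9353

With cut size x, the volume is V(x) = x(27 − 2x)(14 − 2x) for 0 < x < 7.
V'(x) = 12x^2 − 164x + 378. Setting V'(x) = 0 gives x ≈ 2.9353 (the root in (0, 7)).
V''(x) = 24x − 164 is negative there, so this is the maximum; V ≈ 504.1946.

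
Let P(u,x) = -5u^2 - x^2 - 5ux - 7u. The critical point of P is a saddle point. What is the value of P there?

-49/5

∂P/∂u = -10u - 5x - 7 = 0 and ∂P/∂x = -5u - 2x = 0, so (u, x) = (14/5, -7).
The Hessian has P_{uu} = -10, P_{xx} = -2, P_{ux} = -5, giving D = -5 < 0, so the point is a saddle point.
P(14/5, -7) = -49/5.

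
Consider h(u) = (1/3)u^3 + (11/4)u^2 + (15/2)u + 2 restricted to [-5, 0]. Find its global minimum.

-101/12

h'(u) = u^2 + (11/2)u + 15/2, which vanishes at u = -3 and u = -5/2.
Compare values at every candidate in [-5, 0]: h(-5) = -101/12; h(-3) = -19/4; h(-5/2) = -229/48; h(0) = 2.
Hence the absolute minimum is -101/12 at u = -5.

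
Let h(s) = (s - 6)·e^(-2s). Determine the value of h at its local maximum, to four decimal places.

0.0000

h'(s) = 1·e^(-2s) + (s - 6)·(-2)·e^(-2s) = (-2s + 13)·e^(-2s). Since e^(-2s) > 0, the only critical point is s = 13/2.
h''(13/2) has the same sign as -2 < 0, so this is a local maximum.
h(13/2) = (1/2)·e^(-13) ≈ 0.0000.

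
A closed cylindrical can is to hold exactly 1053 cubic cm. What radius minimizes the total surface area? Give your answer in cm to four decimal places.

With radius r and height h, πr²h = 1053 so h = 1053/(πr²), and S(r) = 2πr² + 2πrh = 2πr² + 2·1053/r.
S'(r) = 4πr − 2·1053/r² = 0 ⇒ r³ = 1053/(2π), so r ≈ 5.5134 and h = 2r ≈ 11.0267.
S''(r) = 4π + 4·1053/r³ > 0, so this is the minimum; S ≈ 572.9721.

5.5134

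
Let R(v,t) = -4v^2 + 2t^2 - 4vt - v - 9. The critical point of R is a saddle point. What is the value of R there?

∂R/∂v = -8v - 4t - 1 = 0 and ∂R/∂t = -4v + 4t = 0, so (v, t) = (-1/12, -1/12).
The Hessian has R_{vv} = -8, R_{tt} = 4, R_{vt} = -4, giving D = -48 < 0, so the point is a saddle point.
R(-1/12, -1/12) = -215/24.

-215/24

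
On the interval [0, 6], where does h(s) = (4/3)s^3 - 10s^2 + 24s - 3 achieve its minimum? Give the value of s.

Differentiating, h'(s) = 4s^2 - 20s + 24; which vanishes at s = 2 and s = 3.
Evaluating at the critical points and endpoints: h(0) = -3,  h(2) = 47/3,  h(3) = 15,  h(6) = 69.
The minimum over the interval is -3, attained at s = 0.

0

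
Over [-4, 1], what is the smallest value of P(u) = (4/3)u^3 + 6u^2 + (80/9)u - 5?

-269/9

Differentiating, P'(u) = 4u^2 + 12u + 80/9; which vanishes at u = -5/3 and u = -4/3.
Compare values at every candidate in [-4, 1]: P(-4) = -269/9,  P(-5/3) = -755/81,  P(-4/3) = -757/81,  P(1) = 101/9.
So the minimum is P(-4) = -269/9.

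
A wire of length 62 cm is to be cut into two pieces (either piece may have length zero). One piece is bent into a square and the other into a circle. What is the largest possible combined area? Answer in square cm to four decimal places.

305.8958

Let x be the length used for the square. Square side x/4; circle radius (62−x)/(2π).
A(x) = (x/4)² + π·((62−x)/(2π))² = x²/16 + (62−x)²/(4π) for 0 ≤ x ≤ 62. A'(x) = x/8 − (62−x)/(2π) = 0 gives x = 4·62/(π+4) ≈ 34.7261.
A'' > 0, so the interior critical point is a minimum; the maximum is at an endpoint. A(0) = 305.8958 and A(62) = 240.2500, so the largest area is 305.8958.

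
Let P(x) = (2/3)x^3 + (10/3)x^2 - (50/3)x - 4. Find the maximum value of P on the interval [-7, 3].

238/3

Differentiating, P'(x) = 2x^2 + (20/3)x - 50/3; which vanishes at x = -5 and x = 5/3.
Compare values at every candidate in [-7, 3]: P(-7) = 142/3, P(-5) = 238/3, P(5/3) = -1574/81, P(3) = -6.
The maximum over the interval is 238/3, attained at x = -5.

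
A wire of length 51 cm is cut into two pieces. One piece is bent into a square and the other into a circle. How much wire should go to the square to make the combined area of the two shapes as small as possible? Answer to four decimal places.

Let x be the length used for the square. Square side x/4; circle radius (51−x)/(2π).
A(x) = (x/4)² + π·((51−x)/(2π))² = x²/16 + (51−x)²/(4π) for 0 ≤ x ≤ 51. A'(x) = x/8 − (51−x)/(2π) = 0 gives x = 4·51/(π+4) ≈ 28.5651.
A'' = 1/8 + 1/(2π) > 0, so this gives the minimum combined area; x ≈ 28.5651 cm to the square.

28.5651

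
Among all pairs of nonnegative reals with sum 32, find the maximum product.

256

With x + y = 32, the product is P(x) = x(32 − x).
P'(x) = 32 − 2x = 0 gives x = 16; P'' = −2 < 0, so this is the maximum.
P = 16·16 = 256.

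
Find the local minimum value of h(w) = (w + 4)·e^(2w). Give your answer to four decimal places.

-0.0001

Differentiating with the product rule gives h'(w) = (2w + 9)·e^(2w). Since e^(2w) > 0, the only critical point is w = -9/2.
h''(-9/2) has the same sign as 2 > 0, so this is a local minimum.
h(-9/2) = (-1/2)·e^(-9) ≈ -0.0001.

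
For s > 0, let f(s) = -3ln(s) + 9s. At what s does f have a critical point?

f'(s) = -3/s + 9 = 0 gives s = 1/3.
f''(s) = 3/s², which is positive for s > 0, so this is a local minimum.
f(1/3) = -3·ln(1/3) + 3 ≈ 6.2958.

1/3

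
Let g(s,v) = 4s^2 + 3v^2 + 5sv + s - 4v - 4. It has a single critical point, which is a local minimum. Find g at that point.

-179/23

∂g/∂s = 8s + 5v + 1 = 0 and ∂g/∂v = 5s + 6v - 4 = 0, so (s, v) = (-26/23, 37/23).
The Hessian has g_{ss} = 8, g_{vv} = 6, g_{sv} = 5, giving D = 23 > 0 with g_{ss} > 0, so the point is a local minimum.
g(-26/23, 37/23) = -179/23.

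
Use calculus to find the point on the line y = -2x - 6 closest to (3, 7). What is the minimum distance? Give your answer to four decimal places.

Minimize D(x)^2 = (x - 3)^2 + (-2x - 13)^2.
d/dx[D^2] = 2(x - 3) + 2·(-2)·(-2x - 13) = 0 ⇒ x = -23/5.
Then y = 16/5 and the distance is √(361/5) ≈ 8.4971.

8.4971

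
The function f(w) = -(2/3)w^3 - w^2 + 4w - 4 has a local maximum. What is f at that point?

-5/3

f'(w) = -2w^2 - 2w + 4. Setting f'(w) = 0 gives w ∈ {-2, 1}.
Since f''(w) = -4w - 2, we get f''(-2) = 6 > 0 ⇒ local minimum; f''(1) = -6 < 0 ⇒ local maximum.
So the local maximum value is f(1) = -5/3.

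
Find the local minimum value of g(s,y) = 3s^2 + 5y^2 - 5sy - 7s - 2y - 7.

-572/35

∂g/∂s = 6s - 5y - 7 = 0 and ∂g/∂y = -5s + 10y - 2 = 0, so (s, y) = (16/7, 47/35).
The Hessian has g_{ss} = 6, g_{yy} = 10, g_{sy} = -5, giving D = 35 > 0 with g_{ss} > 0, so the point is a local minimum.
g(16/7, 47/35) = -572/35.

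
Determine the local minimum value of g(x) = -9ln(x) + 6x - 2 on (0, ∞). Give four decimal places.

g'(x) = -9/x + 6 = 0 gives x = 3/2.
g''(x) = 9/x², which is positive for x > 0, so this is a local minimum.
g(3/2) = -9·ln(3/2) + 9 - 2 ≈ 3.3508.

3.3508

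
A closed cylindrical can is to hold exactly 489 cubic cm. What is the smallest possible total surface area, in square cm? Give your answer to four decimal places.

With radius r and height h, πr²h = 489 so h = 489/(πr²), and S(r) = 2πr² + 2πrh = 2πr² + 2·489/r.
S'(r) = 4πr − 2·489/r² = 0 ⇒ r³ = 489/(2π), so r ≈ 4.2695 and h = 2r ≈ 8.5390.
S''(r) = 4π + 4·489/r³ > 0, so this is the minimum; S ≈ 343.6005.

343.6005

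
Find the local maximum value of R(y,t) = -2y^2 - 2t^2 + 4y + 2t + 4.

∂R/∂y = -4y + 4 = 0 and ∂R/∂t = -4t + 2 = 0, so (y, t) = (1, 1/2).
The Hessian has R_{yy} = -4, R_{tt} = -4, R_{yt} = 0, giving D = 16 > 0 with R_{yy} < 0, so the point is a local maximum.
R(1, 1/2) = 13/2.

13/2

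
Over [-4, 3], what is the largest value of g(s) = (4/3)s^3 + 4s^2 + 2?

74

The derivative is 4s^2 + 8s, which vanishes at s = -2 and s = 0.
Candidates: g(-4) = -58/3, g(-2) = 22/3, g(0) = 2, g(3) = 74.
The maximum over the interval is 74, attained at s = 3.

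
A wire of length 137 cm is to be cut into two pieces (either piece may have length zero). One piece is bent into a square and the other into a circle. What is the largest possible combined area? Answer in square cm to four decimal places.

1493.5896

Let x be the length used for the square. Square side x/4; circle radius (137−x)/(2π).
A(x) = (x/4)² + π·((137−x)/(2π))² = x²/16 + (137−x)²/(4π) for 0 ≤ x ≤ 137. A'(x) = x/8 − (137−x)/(2π) = 0 gives x = 4·137/(π+4) ≈ 76.7336.
A'' > 0, so the interior critical point is a minimum; the maximum is at an endpoint. A(0) = 1493.5896 and A(137) = 1173.0625, so the largest area is 1493.5896.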